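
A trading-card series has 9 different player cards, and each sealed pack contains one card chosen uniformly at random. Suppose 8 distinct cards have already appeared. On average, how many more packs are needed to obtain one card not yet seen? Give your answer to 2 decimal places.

The number of packs until the next new card is geometric with success probability 1/9, so its mean is 9/1.
E = 9/1 = 9.000.

9.00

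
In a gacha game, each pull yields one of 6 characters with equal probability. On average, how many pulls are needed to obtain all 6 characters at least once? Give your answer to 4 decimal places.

After k distinct characters have appeared, the next pull gives a new one with probability (6-k)/6, so the expected wait for the (k+1)-th is 6/(6-k).
E[T] = 6/6 + 6/5 + 6/4 + 6/3 + 6/2 + 6/1 = 6·H_{6}.
H_{6} = 2.45000, so E[T] = 14.70000.

14.7000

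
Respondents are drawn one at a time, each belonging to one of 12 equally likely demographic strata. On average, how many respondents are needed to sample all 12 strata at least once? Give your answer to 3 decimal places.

After k distinct strata have appeared, the next respondent gives a new one with probability (12-k)/12, so the expected wait for the (k+1)-th is 12/(12-k).
E[T] = 12/12 + 12/11 + 12/10 + ... + 12/2 + 12/1 = 12·H_{12}.
H_{12} = 3.1032, so E[T] = 37.2385.

37.239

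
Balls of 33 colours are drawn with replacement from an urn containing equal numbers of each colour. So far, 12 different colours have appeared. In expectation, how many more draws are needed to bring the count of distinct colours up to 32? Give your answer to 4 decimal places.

87.2968

The wait to go from k to k+1 distinct colours is geometric with mean 33/(33-k).
Sum over k = 12,...,31: E = 33/21 + 33/20 + 33/19 + ... + 33/3 + 33/2 = 87.29684.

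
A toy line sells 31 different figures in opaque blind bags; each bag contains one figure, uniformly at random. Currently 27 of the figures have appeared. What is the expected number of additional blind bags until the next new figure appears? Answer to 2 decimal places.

7.75

The number of blind bags until the next new figure is geometric with success probability 4/31, so its mean is 31/4.
E = 31/4 = 7.750.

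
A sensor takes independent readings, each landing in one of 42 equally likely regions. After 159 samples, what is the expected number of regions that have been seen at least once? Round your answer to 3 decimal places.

41.090

For each region, P(seen in 159 samples) = 1 - (41/42)^159 = 0.9783.
By linearity of expectation, E[distinct seen] = 42·(1 - (41/42)^159) = 41.0896.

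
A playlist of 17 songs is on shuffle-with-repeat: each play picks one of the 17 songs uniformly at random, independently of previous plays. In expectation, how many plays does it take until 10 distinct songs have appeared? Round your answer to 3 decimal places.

14.394

With k distinct songs already seen, the next new one arrives after an expected 17/(17-k) plays.
Sum over k = 0,...,9: E = 17/17 + 17/16 + 17/15 + ... + 17/9 + 17/8 = 14.3938.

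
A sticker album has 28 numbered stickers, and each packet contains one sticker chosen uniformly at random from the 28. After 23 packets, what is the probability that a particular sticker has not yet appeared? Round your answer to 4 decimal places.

Each packet misses the fixed sticker with probability (28-1)/28 = 27/28, independently.
P(still missing after 23) = (27/28)^23 = 0.43324.

0.4332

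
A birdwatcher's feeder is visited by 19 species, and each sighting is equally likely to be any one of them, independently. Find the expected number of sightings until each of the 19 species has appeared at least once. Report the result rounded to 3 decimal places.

The wait to go from k to k+1 distinct species is geometric with mean 19/(19-k).
E[T] = 19/19 + 19/18 + 19/17 + ... + 19/2 + 19/1 = 19·H_{19}.
H_{19} = 3.5477, so E[T] = 67.4071.

67.407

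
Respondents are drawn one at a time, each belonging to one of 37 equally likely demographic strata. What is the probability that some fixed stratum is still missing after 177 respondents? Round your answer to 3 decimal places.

Each respondent misses the fixed stratum with probability (37-1)/37 = 36/37, independently.
P(still missing after 177) = (36/37)^177 = 0.0078.

0.008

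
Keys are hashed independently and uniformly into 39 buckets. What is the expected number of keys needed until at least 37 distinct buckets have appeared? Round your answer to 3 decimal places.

107.388

Going from k to k+1 distinct takes a geometric number of keys with mean 39/(39-k).
Sum over k = 0,...,36: E = 39/39 + 39/38 + 39/37 + ... + 39/4 + 39/3 = 107.3882.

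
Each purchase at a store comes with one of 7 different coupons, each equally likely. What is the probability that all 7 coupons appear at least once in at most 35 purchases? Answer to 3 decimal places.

By inclusion–exclusion over which coupons are missing,
P(all seen) = Σ_{j=0}^{7} (-1)^j C(7,j)((7-j)/7)^35
= 1.0000 - 0.0318 + 0.0002 - 0.0000 + 0.0000 - 0.0000 + 0.0000 - 0.0000
= 0.9684.

0.968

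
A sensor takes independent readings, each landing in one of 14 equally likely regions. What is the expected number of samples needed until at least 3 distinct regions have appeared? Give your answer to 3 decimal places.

Going from k to k+1 distinct takes a geometric number of samples with mean 14/(14-k).
Sum over k = 0,...,2: E = 14/14 + 14/13 + 14/12 = 3.2436.

3.244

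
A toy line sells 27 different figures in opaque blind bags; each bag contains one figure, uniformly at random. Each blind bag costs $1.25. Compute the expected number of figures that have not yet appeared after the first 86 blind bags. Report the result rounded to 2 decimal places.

For each figure, P(unseen after 86) = (26/27)^86 = 0.039.
By linearity of expectation, E[unseen] = 27·(26/27)^86 = 1.051.

1.05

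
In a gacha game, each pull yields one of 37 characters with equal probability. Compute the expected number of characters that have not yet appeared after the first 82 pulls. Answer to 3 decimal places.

For each character, P(unseen after 82) = (36/37)^82 = 0.1057.
By linearity of expectation, E[unseen] = 37·(36/37)^82 = 3.9126.

3.913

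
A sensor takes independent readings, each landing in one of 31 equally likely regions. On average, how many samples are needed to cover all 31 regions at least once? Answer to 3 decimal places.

Split into phases: going from k distinct to k+1 distinct takes on average 31/(31-k) samples.
E[T] = 31/31 + 31/30 + 31/29 + ... + 31/2 + 31/1 = 31·H_{31}.
H_{31} = 4.0272, so E[T] = 124.8446.

124.845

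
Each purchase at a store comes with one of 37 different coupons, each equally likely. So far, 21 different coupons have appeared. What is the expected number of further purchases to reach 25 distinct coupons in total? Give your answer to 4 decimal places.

10.2682

With k distinct coupons already seen, the next new one takes an expected 37/(37-k) purchases.
Sum over k = 21,...,24: E = 37/16 + 37/15 + 37/14 + 37/13 = 10.26818.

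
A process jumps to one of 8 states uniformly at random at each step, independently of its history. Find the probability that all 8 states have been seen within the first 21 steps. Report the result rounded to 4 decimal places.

Let A_i be the event that state i is missing after 21 steps. By inclusion–exclusion on the A_i,
P(all seen) = Σ_{j=0}^{8} (-1)^j C(8,j)((8-j)/8)^21
= 1.00000 - 0.48446 + 0.06660 - 0.00290 + 0.00003 - 0.00000 + 0.00000 - 0.00000 + 0.00000
= 0.57927.

0.5793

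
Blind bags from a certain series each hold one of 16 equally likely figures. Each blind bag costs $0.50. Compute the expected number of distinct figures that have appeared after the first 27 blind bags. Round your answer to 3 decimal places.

13.199

For each figure, P(seen in 27 blind bags) = 1 - (15/16)^27 = 0.8249.
By linearity of expectation, E[distinct seen] = 16·(1 - (15/16)^27) = 13.1988.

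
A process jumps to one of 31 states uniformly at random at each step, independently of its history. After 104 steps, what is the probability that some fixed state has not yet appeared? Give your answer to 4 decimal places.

On each step the fixed state fails to appear with probability 30/31.
P(still missing after 104) = (30/31)^104 = 0.03304.

0.0330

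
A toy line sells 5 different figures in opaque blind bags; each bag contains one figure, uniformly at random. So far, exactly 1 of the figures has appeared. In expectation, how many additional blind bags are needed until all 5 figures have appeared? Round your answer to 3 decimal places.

The wait to go from k to k+1 distinct figures is geometric with mean 5/(5-k).
Sum over k = 1,...,4: E = 5/4 + 5/3 + 5/2 + 5/1 = 10.4167.

10.417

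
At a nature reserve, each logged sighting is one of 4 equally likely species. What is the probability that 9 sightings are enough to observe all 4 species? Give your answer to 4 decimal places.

0.7114

Let A_i be the event that species i is missing after 9 sightings. By inclusion–exclusion on the A_i,
P(all seen) = Σ_{j=0}^{4} (-1)^j C(4,j)((4-j)/4)^9
= 1.00000 - 0.30034 + 0.01172 - 0.00002 + 0.00000
= 0.71136.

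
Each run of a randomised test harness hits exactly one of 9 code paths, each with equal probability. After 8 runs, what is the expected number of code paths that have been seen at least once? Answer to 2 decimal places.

5.49

For each code path, P(seen in 8 runs) = 1 - (8/9)^8 = 0.610.
By linearity of expectation, E[distinct seen] = 9·(1 - (8/9)^8) = 5.492.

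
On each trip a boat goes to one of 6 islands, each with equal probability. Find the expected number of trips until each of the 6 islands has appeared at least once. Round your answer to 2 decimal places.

14.70

The wait to go from k to k+1 distinct islands is geometric with mean 6/(6-k).
E[T] = 6/6 + 6/5 + 6/4 + 6/3 + 6/2 + 6/1 = 6·H_{6}.
H_{6} = 2.450, so E[T] = 14.700.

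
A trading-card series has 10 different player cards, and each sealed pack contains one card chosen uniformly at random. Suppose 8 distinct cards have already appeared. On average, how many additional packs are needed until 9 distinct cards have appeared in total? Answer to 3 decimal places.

5.000

From k distinct to k+1 distinct takes on average 10/(10-k) packs.
Only the k = 8 term is needed: E = 10/2 = 5.0000.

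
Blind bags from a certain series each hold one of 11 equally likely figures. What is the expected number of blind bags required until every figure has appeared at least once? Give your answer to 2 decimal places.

After k distinct figures have appeared, the next blind bag gives a new one with probability (11-k)/11, so the expected wait for the (k+1)-th is 11/(11-k).
E[T] = 11/11 + 11/10 + 11/9 + ... + 11/2 + 11/1 = 11·H_{11}.
H_{11} = 3.020, so E[T] = 33.219.

33.22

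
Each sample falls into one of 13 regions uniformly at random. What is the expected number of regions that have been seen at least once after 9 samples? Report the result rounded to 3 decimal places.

6.675

For each region, P(seen in 9 samples) = 1 - (12/13)^9 = 0.5134.
By linearity of expectation, E[distinct seen] = 13·(1 - (12/13)^9) = 6.6747.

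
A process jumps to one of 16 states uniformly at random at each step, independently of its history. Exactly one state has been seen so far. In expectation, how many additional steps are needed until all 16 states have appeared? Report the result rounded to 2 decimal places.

53.09

The wait to go from k to k+1 distinct states is geometric with mean 16/(16-k).
Sum over k = 1,...,15: E = 16/15 + 16/14 + 16/13 + ... + 16/2 + 16/1 = 53.092.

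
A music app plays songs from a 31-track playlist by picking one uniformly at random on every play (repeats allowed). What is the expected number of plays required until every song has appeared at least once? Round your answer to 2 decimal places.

The wait to go from k to k+1 distinct songs is geometric with mean 31/(31-k).
E[T] = 31/31 + 31/30 + 31/29 + ... + 31/2 + 31/1 = 31·H_{31}.
H_{31} = 4.027, so E[T] = 124.845.

124.84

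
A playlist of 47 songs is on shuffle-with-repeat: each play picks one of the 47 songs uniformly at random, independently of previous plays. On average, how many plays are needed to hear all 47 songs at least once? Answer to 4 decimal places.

The wait to go from k to k+1 distinct songs is geometric with mean 47/(47-k).
E[T] = 47/47 + 47/46 + 47/45 + ... + 47/2 + 47/1 = 47·H_{47}.
H_{47} = 4.43796, so E[T] = 208.58430.

208.5843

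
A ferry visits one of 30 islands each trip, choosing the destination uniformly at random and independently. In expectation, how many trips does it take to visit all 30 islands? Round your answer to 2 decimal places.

119.85

The wait to go from k to k+1 distinct islands is geometric with mean 30/(30-k).
E[T] = 30/30 + 30/29 + 30/28 + ... + 30/2 + 30/1 = 30·H_{30}.
H_{30} = 3.995, so E[T] = 119.850.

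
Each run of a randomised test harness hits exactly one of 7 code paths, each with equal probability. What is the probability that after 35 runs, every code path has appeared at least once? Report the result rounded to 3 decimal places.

Let A_i be the event that code path i is missing after 35 runs. By inclusion–exclusion on the A_i,
P(all seen) = Σ_{j=0}^{7} (-1)^j C(7,j)((7-j)/7)^35
= 1.0000 - 0.0318 + 0.0002 - 0.0000 + 0.0000 - 0.0000 + 0.0000 - 0.0000
= 0.9684.

0.968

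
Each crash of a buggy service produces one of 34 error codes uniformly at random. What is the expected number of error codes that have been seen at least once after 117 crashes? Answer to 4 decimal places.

32.9659

For each error code, P(seen in 117 crashes) = 1 - (33/34)^117 = 0.96958.
By linearity of expectation, E[distinct seen] = 34·(1 - (33/34)^117) = 32.96587.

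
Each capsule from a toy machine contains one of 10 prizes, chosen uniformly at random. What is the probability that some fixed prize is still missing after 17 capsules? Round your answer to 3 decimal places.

0.167

Each capsule misses the fixed prize with probability (10-1)/10 = 9/10, independently.
P(still missing after 17) = (9/10)^17 = 0.1668.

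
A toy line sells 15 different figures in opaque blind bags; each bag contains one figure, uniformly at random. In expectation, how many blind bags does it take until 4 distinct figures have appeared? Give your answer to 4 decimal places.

Going from k to k+1 distinct takes a geometric number of blind bags with mean 15/(15-k).
Sum over k = 0,...,3: E = 15/15 + 15/14 + 15/13 + 15/12 = 4.47527.

4.4753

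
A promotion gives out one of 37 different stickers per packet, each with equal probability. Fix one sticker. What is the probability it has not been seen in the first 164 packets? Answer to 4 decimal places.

On each packet the fixed sticker fails to appear with probability 36/37.
P(still missing after 164) = (36/37)^164 = 0.01118.

0.0112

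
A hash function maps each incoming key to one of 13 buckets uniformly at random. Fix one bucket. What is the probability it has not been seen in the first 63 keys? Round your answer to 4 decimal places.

0.0065

Each key misses the fixed bucket with probability (13-1)/13 = 12/13, independently.
P(still missing after 63) = (12/13)^63 = 0.00646.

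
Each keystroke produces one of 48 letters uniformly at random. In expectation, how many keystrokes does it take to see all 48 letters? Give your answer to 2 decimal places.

214.02

The wait to go from k to k+1 distinct letters is geometric with mean 48/(48-k).
E[T] = 48/48 + 48/47 + 48/46 + ... + 48/2 + 48/1 = 48·H_{48}.
H_{48} = 4.459, so E[T] = 214.022.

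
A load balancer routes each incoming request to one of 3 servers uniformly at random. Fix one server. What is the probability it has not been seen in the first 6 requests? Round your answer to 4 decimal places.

0.0878

Each request misses the fixed server with probability (3-1)/3 = 2/3, independently.
P(still missing after 6) = (2/3)^6 = 0.08779.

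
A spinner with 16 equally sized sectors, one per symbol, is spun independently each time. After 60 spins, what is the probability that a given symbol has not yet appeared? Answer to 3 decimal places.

0.021

On each spin the fixed symbol fails to appear with probability 15/16.
P(still missing after 60) = (15/16)^60 = 0.0208.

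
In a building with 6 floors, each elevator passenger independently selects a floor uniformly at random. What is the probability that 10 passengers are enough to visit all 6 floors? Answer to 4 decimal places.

0.2718

By inclusion–exclusion over which floors are missing,
P(all seen) = Σ_{j=0}^{6} (-1)^j C(6,j)((6-j)/6)^10
= 1.00000 - 0.96903 + 0.26012 - 0.01953 + 0.00025 - 0.00000 + 0.00000
= 0.27181.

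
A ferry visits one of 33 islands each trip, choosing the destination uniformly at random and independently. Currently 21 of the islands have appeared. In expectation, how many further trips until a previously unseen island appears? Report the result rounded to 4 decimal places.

2.7500

Each trip yields a new island with probability (33-21)/33 = 12/33, so the wait is geometric with mean 33/12.
E = 33/12 = 2.75000.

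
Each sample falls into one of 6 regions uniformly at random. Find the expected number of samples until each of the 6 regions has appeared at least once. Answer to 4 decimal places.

After k distinct regions have appeared, the next sample gives a new one with probability (6-k)/6, so the expected wait for the (k+1)-th is 6/(6-k).
E[T] = 6/6 + 6/5 + 6/4 + 6/3 + 6/2 + 6/1 = 6·H_{6}.
H_{6} = 2.45000, so E[T] = 14.70000.

14.7000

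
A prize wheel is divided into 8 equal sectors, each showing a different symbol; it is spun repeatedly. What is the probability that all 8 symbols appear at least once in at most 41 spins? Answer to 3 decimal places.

0.967

By inclusion–exclusion over which symbols are missing,
P(all seen) = Σ_{j=0}^{8} (-1)^j C(8,j)((8-j)/8)^41
= 1.0000 - 0.0335 + 0.0002 - 0.0000 + 0.0000 - 0.0000 + 0.0000 - 0.0000 + 0.0000
= 0.9667.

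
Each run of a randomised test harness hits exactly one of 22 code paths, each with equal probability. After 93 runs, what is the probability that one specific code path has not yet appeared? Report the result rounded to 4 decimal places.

0.0132

On each run the fixed code path fails to appear with probability 21/22.
P(still missing after 93) = (21/22)^93 = 0.01322.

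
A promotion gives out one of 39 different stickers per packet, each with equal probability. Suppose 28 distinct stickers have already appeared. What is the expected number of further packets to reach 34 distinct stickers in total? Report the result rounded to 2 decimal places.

From k distinct to k+1 distinct takes on average 39/(39-k) packets.
Sum over k = 28,...,33: E = 39/11 + 39/10 + 39/9 + 39/8 + 39/7 + 39/6 = 28.725.

28.73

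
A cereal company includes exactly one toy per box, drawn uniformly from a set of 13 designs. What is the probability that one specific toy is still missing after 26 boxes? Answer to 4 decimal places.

0.1248

On each box the fixed toy fails to appear with probability 12/13.
P(still missing after 26) = (12/13)^26 = 0.12479.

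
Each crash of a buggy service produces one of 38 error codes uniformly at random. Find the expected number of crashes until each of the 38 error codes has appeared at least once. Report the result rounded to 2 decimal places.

After k distinct error codes have appeared, the next crash gives a new one with probability (38-k)/38, so the expected wait for the (k+1)-th is 38/(38-k).
E[T] = 38/38 + 38/37 + 38/36 + ... + 38/2 + 38/1 = 38·H_{38}.
H_{38} = 4.228, so E[T] = 160.660.

160.66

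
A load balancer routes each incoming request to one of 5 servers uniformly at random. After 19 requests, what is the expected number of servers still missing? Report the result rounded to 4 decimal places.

For each server, P(unseen after 19) = (4/5)^19 = 0.01441.
By linearity of expectation, E[unseen] = 5·(4/5)^19 = 0.07206.

0.0721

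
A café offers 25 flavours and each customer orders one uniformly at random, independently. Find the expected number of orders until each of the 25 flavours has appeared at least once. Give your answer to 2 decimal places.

95.40

The wait to go from k to k+1 distinct flavours is geometric with mean 25/(25-k).
E[T] = 25/25 + 25/24 + 25/23 + ... + 25/2 + 25/1 = 25·H_{25}.
H_{25} = 3.816, so E[T] = 95.399.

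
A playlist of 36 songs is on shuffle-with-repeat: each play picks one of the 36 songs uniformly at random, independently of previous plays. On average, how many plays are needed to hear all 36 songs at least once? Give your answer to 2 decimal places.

Split into phases: going from k distinct to k+1 distinct takes on average 36/(36-k) plays.
E[T] = 36/36 + 36/35 + 36/34 + ... + 36/2 + 36/1 = 36·H_{36}.
H_{36} = 4.175, so E[T] = 150.284.

150.28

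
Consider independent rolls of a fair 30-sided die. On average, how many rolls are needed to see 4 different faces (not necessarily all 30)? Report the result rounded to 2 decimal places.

4.22

Going from k to k+1 distinct takes a geometric number of rolls with mean 30/(30-k).
Sum over k = 0,...,3: E = 30/30 + 30/29 + 30/28 + 30/27 = 4.217.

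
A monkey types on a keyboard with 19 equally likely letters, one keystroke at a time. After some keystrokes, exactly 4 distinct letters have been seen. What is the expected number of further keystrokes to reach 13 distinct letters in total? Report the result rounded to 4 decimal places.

With k distinct letters already seen, the next new one takes an expected 19/(19-k) keystrokes.
Sum over k = 4,...,12: E = 19/15 + 19/14 + 19/13 + ... + 19/8 + 19/7 = 16.49635.

16.4964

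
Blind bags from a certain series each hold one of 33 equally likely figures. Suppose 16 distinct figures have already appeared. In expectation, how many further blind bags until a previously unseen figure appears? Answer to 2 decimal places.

1.94

Each blind bag yields a new figure with probability (33-16)/33 = 17/33, so the wait is geometric with mean 33/17.
E = 33/17 = 1.941.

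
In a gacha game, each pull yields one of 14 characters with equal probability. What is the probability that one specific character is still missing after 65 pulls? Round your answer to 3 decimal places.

On each pull the fixed character fails to appear with probability 13/14.
P(still missing after 65) = (13/14)^65 = 0.0081.

0.008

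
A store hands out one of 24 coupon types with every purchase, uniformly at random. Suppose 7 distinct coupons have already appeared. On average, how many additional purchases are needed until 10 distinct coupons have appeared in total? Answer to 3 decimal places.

With k distinct coupons already seen, the next new one takes an expected 24/(24-k) purchases.
Sum over k = 7,...,9: E = 24/17 + 24/16 + 24/15 = 4.5118.

4.512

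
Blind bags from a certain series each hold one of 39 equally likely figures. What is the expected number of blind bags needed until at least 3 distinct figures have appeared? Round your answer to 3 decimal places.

With k distinct figures already seen, the next new one arrives after an expected 39/(39-k) blind bags.
Sum over k = 0,...,2: E = 39/39 + 39/38 + 39/37 = 3.0804.

3.080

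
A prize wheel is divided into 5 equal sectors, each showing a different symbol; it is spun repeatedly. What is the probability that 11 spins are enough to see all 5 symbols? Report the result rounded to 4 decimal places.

By inclusion–exclusion over which symbols are missing,
P(all seen) = Σ_{j=0}^{5} (-1)^j C(5,j)((5-j)/5)^11
= 1.00000 - 0.42950 + 0.03628 - 0.00042 + 0.00000 - 0.00000
= 0.60636.

0.6064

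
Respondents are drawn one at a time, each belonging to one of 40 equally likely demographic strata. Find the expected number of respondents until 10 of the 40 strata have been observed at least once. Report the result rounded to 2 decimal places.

11.34

With k distinct strata already seen, the next new one arrives after an expected 40/(40-k) respondents.
Sum over k = 0,...,9: E = 40/40 + 40/39 + 40/38 + ... + 40/32 + 40/31 = 11.342.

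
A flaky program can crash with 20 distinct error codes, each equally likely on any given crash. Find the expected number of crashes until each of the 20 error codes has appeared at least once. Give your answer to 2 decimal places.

After k distinct error codes have appeared, the next crash gives a new one with probability (20-k)/20, so the expected wait for the (k+1)-th is 20/(20-k).
E[T] = 20/20 + 20/19 + 20/18 + ... + 20/2 + 20/1 = 20·H_{20}.
H_{20} = 3.598, so E[T] = 71.955.

71.95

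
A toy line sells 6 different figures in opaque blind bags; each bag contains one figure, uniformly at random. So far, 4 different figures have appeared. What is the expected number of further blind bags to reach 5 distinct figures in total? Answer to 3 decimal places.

3.000

The wait to go from k to k+1 distinct figures is geometric with mean 6/(6-k).
Only the k = 4 term is needed: E = 6/2 = 3.0000.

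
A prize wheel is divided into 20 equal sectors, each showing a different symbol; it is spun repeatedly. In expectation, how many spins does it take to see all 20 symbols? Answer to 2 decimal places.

After k distinct symbols have appeared, the next spin gives a new one with probability (20-k)/20, so the expected wait for the (k+1)-th is 20/(20-k).
E[T] = 20/20 + 20/19 + 20/18 + ... + 20/2 + 20/1 = 20·H_{20}.
H_{20} = 3.598, so E[T] = 71.955.

71.95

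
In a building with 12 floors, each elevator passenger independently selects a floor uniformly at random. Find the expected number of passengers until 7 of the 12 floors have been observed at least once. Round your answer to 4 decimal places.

Going from k to k+1 distinct takes a geometric number of passengers with mean 12/(12-k).
Sum over k = 0,...,6: E = 12/12 + 12/11 + 12/10 + ... + 12/7 + 12/6 = 9.83853.

9.8385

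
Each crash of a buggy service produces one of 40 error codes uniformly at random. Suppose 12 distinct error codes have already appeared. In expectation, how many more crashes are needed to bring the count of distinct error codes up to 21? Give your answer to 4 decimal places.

From k distinct to k+1 distinct takes on average 40/(40-k) crashes.
Sum over k = 12,...,20: E = 40/28 + 40/27 + 40/26 + ... + 40/21 + 40/20 = 15.17726.

15.1773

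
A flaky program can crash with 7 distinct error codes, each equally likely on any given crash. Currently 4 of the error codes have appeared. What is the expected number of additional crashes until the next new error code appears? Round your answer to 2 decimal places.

2.33

The number of crashes until the next new error code is geometric with success probability 3/7, so its mean is 7/3.
E = 7/3 = 2.333.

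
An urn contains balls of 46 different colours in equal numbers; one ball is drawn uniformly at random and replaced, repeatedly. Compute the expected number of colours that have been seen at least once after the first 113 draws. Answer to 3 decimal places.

For each colour, P(seen in 113 draws) = 1 - (45/46)^113 = 0.9166.
By linearity of expectation, E[distinct seen] = 46·(1 - (45/46)^113) = 42.1617.

42.162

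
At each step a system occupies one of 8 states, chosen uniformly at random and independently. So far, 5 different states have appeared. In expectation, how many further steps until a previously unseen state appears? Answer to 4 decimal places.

2.6667

Each step yields a new state with probability (8-5)/8 = 3/8, so the wait is geometric with mean 8/3.
E = 8/3 = 2.66667.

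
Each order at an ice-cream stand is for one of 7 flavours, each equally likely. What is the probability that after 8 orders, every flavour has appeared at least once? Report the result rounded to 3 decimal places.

0.024

By inclusion–exclusion over which flavours are missing,
P(all seen) = Σ_{j=0}^{7} (-1)^j C(7,j)((7-j)/7)^8
= 1.0000 - 2.0395 + 1.4230 - 0.3979 + 0.0398 - 0.0009 + 0.0000 - 0.0000
= 0.0245.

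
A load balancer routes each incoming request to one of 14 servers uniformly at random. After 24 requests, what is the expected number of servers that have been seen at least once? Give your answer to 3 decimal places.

11.636

For each server, P(seen in 24 requests) = 1 - (13/14)^24 = 0.8311.
By linearity of expectation, E[distinct seen] = 14·(1 - (13/14)^24) = 11.6357.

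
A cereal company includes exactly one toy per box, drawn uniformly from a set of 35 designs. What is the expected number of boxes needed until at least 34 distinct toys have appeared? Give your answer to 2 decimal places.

110.14

With k distinct toys already seen, the next new one arrives after an expected 35/(35-k) boxes.
Sum over k = 0,...,33: E = 35/35 + 35/34 + 35/33 + ... + 35/3 + 35/2 = 110.137.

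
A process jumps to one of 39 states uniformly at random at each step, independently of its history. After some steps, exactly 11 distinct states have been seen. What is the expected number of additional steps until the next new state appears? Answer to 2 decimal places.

1.39

The number of steps until the next new state is geometric with success probability 28/39, so its mean is 39/28.
E = 39/28 = 1.393.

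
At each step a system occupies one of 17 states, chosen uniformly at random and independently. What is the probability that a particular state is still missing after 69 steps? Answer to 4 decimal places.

0.0153

On each step the fixed state fails to appear with probability 16/17.
P(still missing after 69) = (16/17)^69 = 0.01525.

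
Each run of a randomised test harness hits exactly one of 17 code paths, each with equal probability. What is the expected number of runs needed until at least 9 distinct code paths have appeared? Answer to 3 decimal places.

12.269

With k distinct code paths already seen, the next new one arrives after an expected 17/(17-k) runs.
Sum over k = 0,...,8: E = 17/17 + 17/16 + 17/15 + ... + 17/10 + 17/9 = 12.2688.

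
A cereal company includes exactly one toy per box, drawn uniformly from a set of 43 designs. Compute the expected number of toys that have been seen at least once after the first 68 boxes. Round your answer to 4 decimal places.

For each toy, P(seen in 68 boxes) = 1 - (42/43)^68 = 0.79812.
By linearity of expectation, E[distinct seen] = 43·(1 - (42/43)^68) = 34.31909.

34.3191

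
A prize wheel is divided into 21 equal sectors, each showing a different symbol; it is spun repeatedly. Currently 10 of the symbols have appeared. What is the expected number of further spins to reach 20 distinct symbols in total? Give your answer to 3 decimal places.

With k distinct symbols already seen, the next new one takes an expected 21/(21-k) spins.
Sum over k = 10,...,19: E = 21/11 + 21/10 + 21/9 + ... + 21/3 + 21/2 = 42.4174.

42.417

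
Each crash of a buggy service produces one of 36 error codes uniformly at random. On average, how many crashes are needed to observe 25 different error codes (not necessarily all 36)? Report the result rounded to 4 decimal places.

41.5685

Going from k to k+1 distinct takes a geometric number of crashes with mean 36/(36-k).
Sum over k = 0,...,24: E = 36/36 + 36/35 + 36/34 + ... + 36/13 + 36/12 = 41.56855.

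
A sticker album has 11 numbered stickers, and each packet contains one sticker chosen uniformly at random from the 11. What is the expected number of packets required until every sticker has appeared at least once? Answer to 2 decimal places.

Split into phases: going from k distinct to k+1 distinct takes on average 11/(11-k) packets.
E[T] = 11/11 + 11/10 + 11/9 + ... + 11/2 + 11/1 = 11·H_{11}.
H_{11} = 3.020, so E[T] = 33.219.

33.22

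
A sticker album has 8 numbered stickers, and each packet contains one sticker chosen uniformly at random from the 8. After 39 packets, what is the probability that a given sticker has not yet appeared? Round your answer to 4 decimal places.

On each packet the fixed sticker fails to appear with probability 7/8.
P(still missing after 39) = (7/8)^39 = 0.00547.

0.0055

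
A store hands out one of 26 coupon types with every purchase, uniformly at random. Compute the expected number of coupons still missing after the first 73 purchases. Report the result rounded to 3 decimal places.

For each coupon, P(unseen after 73) = (25/26)^73 = 0.0571.
By linearity of expectation, E[unseen] = 26·(25/26)^73 = 1.4844.

1.484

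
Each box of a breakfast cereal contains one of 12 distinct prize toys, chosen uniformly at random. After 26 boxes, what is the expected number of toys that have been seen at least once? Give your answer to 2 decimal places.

For each toy, P(seen in 26 boxes) = 1 - (11/12)^26 = 0.896.
By linearity of expectation, E[distinct seen] = 12·(1 - (11/12)^26) = 10.751.

10.75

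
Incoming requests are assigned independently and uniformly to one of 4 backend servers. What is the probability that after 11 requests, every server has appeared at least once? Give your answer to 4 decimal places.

0.8340

By inclusion–exclusion over which servers are missing,
P(all seen) = Σ_{j=0}^{4} (-1)^j C(4,j)((4-j)/4)^11
= 1.00000 - 0.16894 + 0.00293 - 0.00000 + 0.00000
= 0.83399.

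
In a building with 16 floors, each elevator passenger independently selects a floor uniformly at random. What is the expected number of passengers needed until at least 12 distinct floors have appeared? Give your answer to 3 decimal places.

20.758

Going from k to k+1 distinct takes a geometric number of passengers with mean 16/(16-k).
Sum over k = 0,...,11: E = 16/16 + 16/15 + 16/14 + ... + 16/6 + 16/5 = 20.7583.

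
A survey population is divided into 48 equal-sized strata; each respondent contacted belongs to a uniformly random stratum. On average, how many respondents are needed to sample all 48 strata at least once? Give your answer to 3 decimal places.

214.022

After k distinct strata have appeared, the next respondent gives a new one with probability (48-k)/48, so the expected wait for the (k+1)-th is 48/(48-k).
E[T] = 48/48 + 48/47 + 48/46 + ... + 48/2 + 48/1 = 48·H_{48}.
H_{48} = 4.4588, so E[T] = 214.0223.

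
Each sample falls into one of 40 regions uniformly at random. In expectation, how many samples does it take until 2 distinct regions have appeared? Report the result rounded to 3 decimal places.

Going from k to k+1 distinct takes a geometric number of samples with mean 40/(40-k).
Sum over k = 0,...,1: E = 40/40 + 40/39 = 2.0256.

2.026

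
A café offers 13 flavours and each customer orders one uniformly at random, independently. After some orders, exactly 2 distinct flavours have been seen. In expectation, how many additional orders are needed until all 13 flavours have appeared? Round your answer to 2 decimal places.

39.26

With k distinct flavours already seen, the next new one takes an expected 13/(13-k) orders.
Sum over k = 2,...,12: E = 13/11 + 13/10 + 13/9 + ... + 13/2 + 13/1 = 39.258.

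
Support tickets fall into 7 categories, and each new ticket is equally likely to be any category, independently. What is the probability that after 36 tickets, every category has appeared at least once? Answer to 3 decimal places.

0.973

By inclusion–exclusion over which categories are missing,
P(all seen) = Σ_{j=0}^{7} (-1)^j C(7,j)((7-j)/7)^36
= 1.0000 - 0.0272 + 0.0001 - 0.0000 + 0.0000 - 0.0000 + 0.0000 - 0.0000
= 0.9729.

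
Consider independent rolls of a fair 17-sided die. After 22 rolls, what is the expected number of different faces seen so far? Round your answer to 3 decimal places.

12.521

For each face, P(seen in 22 rolls) = 1 - (16/17)^22 = 0.7365.
By linearity of expectation, E[distinct seen] = 17·(1 - (16/17)^22) = 12.5207.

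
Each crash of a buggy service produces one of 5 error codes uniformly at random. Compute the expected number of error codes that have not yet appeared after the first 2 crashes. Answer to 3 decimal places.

For each error code, P(unseen after 2) = (4/5)^2 = 0.6400.
By linearity of expectation, E[unseen] = 5·(4/5)^2 = 3.2000.

3.200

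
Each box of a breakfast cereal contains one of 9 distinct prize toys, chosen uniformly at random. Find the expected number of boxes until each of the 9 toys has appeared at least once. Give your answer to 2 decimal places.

25.46

The wait to go from k to k+1 distinct toys is geometric with mean 9/(9-k).
E[T] = 9/9 + 9/8 + 9/7 + ... + 9/2 + 9/1 = 9·H_{9}.
H_{9} = 2.829, so E[T] = 25.461.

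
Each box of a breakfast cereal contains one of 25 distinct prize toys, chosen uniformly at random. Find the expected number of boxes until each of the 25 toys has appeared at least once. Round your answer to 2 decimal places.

Split into phases: going from k distinct to k+1 distinct takes on average 25/(25-k) boxes.
E[T] = 25/25 + 25/24 + 25/23 + ... + 25/2 + 25/1 = 25·H_{25}.
H_{25} = 3.816, so E[T] = 95.399.

95.40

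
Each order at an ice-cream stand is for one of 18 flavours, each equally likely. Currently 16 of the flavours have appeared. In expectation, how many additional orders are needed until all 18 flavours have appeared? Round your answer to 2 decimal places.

With k distinct flavours already seen, the next new one takes an expected 18/(18-k) orders.
Sum over k = 16,...,17: E = 18/2 + 18/1 = 27.000.

27.00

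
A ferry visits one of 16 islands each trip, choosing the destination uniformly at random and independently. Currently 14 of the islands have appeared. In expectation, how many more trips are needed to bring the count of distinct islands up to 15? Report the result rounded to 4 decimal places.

From k distinct to k+1 distinct takes on average 16/(16-k) trips.
Only the k = 14 term is needed: E = 16/2 = 8.00000.

8.0000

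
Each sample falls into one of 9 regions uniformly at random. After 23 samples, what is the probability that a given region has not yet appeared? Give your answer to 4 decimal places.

0.0666

On each sample the fixed region fails to appear with probability 8/9.
P(still missing after 23) = (8/9)^23 = 0.06660.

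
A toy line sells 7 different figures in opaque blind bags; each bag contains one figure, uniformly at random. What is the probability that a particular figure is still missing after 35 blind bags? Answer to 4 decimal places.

0.0045

On each blind bag the fixed figure fails to appear with probability 6/7.
P(still missing after 35) = (6/7)^35 = 0.00454.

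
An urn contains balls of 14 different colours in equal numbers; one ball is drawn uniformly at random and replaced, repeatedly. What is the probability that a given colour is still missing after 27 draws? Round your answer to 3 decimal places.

0.135

Each draw misses the fixed colour with probability (14-1)/14 = 13/14, independently.
P(still missing after 27) = (13/14)^27 = 0.1352.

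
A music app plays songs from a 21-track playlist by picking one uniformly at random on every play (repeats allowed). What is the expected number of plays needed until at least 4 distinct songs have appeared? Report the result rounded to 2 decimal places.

Going from k to k+1 distinct takes a geometric number of plays with mean 21/(21-k).
Sum over k = 0,...,3: E = 21/21 + 21/20 + 21/19 + 21/18 = 4.322.

4.32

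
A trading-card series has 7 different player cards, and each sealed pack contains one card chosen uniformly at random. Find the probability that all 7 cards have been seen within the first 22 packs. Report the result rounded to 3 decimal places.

0.777

Let A_i be the event that card i is missing after 22 packs. By inclusion–exclusion on the A_i,
P(all seen) = Σ_{j=0}^{7} (-1)^j C(7,j)((7-j)/7)^22
= 1.0000 - 0.2357 + 0.0128 - 0.0002 + 0.0000 - 0.0000 + 0.0000 - 0.0000
= 0.7770.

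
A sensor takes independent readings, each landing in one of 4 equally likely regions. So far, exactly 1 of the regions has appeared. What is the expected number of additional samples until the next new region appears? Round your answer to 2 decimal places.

Each sample yields a new region with probability (4-1)/4 = 3/4, so the wait is geometric with mean 4/3.
E = 4/3 = 1.333.

1.33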